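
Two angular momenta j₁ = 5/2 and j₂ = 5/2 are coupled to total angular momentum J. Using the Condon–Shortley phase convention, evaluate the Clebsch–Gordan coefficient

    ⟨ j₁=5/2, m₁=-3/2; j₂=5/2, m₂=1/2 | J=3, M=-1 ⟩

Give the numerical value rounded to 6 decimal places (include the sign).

+0.182574

triangle: 2!·3!·3!/9! = 72/362880
(j±m)!: 1!·4!·3!·2!·2!·4! = 13824
prefactor² = (2J+1)·Δ·N² = 96/5
  k=1: −1/(1!·1!·3!·2!·0!·1!) = -1/12
  k=2: +1/(2!·0!·2!·1!·1!·2!) = 1/8
Σ = 1/24  ⇒  CG² = 96/5·1/24² = 1/30
CG = +√(1/30) = +0.182574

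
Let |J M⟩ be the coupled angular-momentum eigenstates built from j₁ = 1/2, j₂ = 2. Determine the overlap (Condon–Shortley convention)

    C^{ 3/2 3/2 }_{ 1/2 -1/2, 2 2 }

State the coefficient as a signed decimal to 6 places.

−√(4/5) = -0.894427

√[4·1!0!3!/5! · 0!1!4!0!3!0!] = √(144/5)
  +(−1)^1/∏(1,0,0,3,0,0)! = -1/6  (running -1/6)
⟨..|..⟩ = √(144/5)·(-1/6) = -0.894427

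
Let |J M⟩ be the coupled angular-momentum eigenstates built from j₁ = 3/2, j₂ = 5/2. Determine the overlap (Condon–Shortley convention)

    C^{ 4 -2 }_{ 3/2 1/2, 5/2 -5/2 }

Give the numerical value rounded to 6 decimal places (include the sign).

√[9·0!3!5!/9! · 2!1!0!5!2!6!] = √(43200/7)
  +(−1)^0/∏(0,0,1,0,2,5)! = 1/240  (running 1/240)
⟨..|..⟩ = √(43200/7)·(1/240) = +0.327327

+√(3/28) = +0.327327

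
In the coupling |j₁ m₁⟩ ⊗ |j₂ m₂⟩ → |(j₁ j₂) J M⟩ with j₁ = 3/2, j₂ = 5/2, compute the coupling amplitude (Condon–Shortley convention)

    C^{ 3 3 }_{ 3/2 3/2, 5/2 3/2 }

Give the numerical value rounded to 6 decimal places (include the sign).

+√(3/8) ≈ +0.612372

j₁+j₂−J=1  J+j₁−j₂=2  J−j₁+j₂=4  j₁+j₂+J+1=8
(j₁±m₁, j₂±m₂, J±M) = (3,0,4,1,6,0)
P² = 864
sum k=0..0:
  [0] +1/48 = 1/48
S = 1/48
C² = P²·S² = 3/8 ; C = +0.612372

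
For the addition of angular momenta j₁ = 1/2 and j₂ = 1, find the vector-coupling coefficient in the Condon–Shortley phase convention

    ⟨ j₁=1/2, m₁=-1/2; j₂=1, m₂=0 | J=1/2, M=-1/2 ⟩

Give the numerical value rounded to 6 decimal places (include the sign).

j₁+j₂−J=1  J+j₁−j₂=0  J−j₁+j₂=1  j₁+j₂+J+1=3
(j₁±m₁, j₂±m₂, J±M) = (0,1,1,1,0,1)
P² = 1/3
sum k=1..1:
  [1] −1/1 = -1
S = -1
C² = P²·S² = 1/3 ; C = -0.577350

-0.577350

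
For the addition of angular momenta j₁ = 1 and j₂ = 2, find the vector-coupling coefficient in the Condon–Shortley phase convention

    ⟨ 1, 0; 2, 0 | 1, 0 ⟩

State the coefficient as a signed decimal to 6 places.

triangle: 2!·0!·2!/5! = 4/120
(j±m)!: 1!·1!·2!·2!·1!·1! = 4
prefactor² = (2J+1)·Δ·N² = 2/5
  k=1: −1/(1!·1!·0!·1!·0!·1!) = -1
Σ = -1  ⇒  CG² = 2/5·(-1)² = 2/5
CG = −√(2/5) = -0.632456

−√(2/5) = -0.632456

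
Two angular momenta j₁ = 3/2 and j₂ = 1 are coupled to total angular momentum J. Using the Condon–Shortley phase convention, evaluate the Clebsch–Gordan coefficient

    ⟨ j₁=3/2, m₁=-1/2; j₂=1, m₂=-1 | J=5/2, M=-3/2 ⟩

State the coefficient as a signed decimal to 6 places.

+0.774597  (= +√(3/5))

triangle: 0!×3!×2!/6! = 12/720
(j±m)!: 1!×2!×0!×2!×1!×4! = 96
prefactor² = (2J+1)×Δ×N² = 48/5
  k=0: +1/(0!×0!×2!×0!×1!×2!) = 1/4
Σ = 1/4  ⇒  CG² = 48/5×1/4² = 3/5
CG = +√(3/5) = +0.774597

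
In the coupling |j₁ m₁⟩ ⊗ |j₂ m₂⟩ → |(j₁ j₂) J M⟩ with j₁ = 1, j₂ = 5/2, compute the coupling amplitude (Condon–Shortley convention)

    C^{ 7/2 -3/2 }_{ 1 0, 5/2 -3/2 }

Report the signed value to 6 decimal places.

+√(10/21) ≈ +0.690066

√[8·0!2!5!/8! · 1!1!1!4!2!5!] = √(1920/7)
  +(−1)^0/∏(0,0,1,1,1,4)! = 1/24  (running 1/24)
⟨..|..⟩ = √(1920/7)·(1/24) = +0.690066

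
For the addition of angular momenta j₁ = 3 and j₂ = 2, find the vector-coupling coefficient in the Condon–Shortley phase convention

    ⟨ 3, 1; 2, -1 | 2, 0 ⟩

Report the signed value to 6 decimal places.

−√(1/7) ≈ -0.377964

√[5·3!3!1!/8! · 4!2!1!3!2!2!] = √(36/7)
  +(−1)^0/∏(0,3,2,1,1,0)! = 1/12  (running 1/12)
  +(−1)^1/∏(1,2,1,0,2,1)! = -1/4  (running -1/6)
⟨..|..⟩ = √(36/7)·(-1/6) = -0.377964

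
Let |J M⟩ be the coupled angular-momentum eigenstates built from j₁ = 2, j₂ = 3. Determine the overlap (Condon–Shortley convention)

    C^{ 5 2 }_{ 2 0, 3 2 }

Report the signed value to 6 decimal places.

√[11·0!4!6!/11! · 2!2!5!1!7!3!] = √(69120)
  +(−1)^0/∏(0,0,2,5,2,1)! = 1/480  (running 1/480)
⟨..|..⟩ = √(69120)·(1/480) = +0.547723

+0.547723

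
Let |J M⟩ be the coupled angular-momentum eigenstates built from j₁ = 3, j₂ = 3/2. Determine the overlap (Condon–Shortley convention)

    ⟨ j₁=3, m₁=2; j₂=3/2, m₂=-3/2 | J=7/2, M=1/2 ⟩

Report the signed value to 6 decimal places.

triangle: 1!*5!*2!/9! = 240/362880
(j±m)!: 5!*1!*0!*3!*4!*3! = 103680
prefactor² = (2J+1)*Δ*N² = 3840/7
  k=0: +1/(0!*1!*1!*0!*4!*2!) = 1/48
Σ = 1/48  ⇒  CG² = 3840/7*1/48² = 5/21
CG = +√(5/21) = +0.487950

+√(5/21) = +0.487950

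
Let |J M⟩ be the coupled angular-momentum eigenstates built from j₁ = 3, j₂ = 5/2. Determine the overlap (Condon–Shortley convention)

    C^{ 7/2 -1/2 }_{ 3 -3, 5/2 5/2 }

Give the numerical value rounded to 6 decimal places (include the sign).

+√(2/21) ≈ +0.308607

√[8·2!4!3!/10! · 0!6!5!0!3!4!] = √(55296/7)
  +(−1)^2/∏(2,0,4,3,0,0)! = 1/288  (running 1/288)
⟨..|..⟩ = √(55296/7)·(1/288) = +0.308607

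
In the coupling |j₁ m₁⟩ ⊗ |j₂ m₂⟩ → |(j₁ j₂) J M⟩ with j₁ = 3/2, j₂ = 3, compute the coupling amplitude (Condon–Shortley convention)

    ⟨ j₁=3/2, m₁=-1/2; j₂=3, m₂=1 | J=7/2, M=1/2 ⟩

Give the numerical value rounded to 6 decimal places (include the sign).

-0.534522  (= −√(2/7))

triangle: 1!×2!×5!/9! = 240/362880
(j±m)!: 1!×2!×4!×2!×4!×3! = 13824
prefactor² = (2J+1)×Δ×N² = 512/7
  k=0: +1/(0!×1!×2!×4!×0!×1!) = 1/48
  k=1: −1/(1!×0!×1!×3!×1!×2!) = -1/12
Σ = -1/16  ⇒  CG² = 512/7×(-1/16)² = 2/7
CG = −√(2/7) = -0.534522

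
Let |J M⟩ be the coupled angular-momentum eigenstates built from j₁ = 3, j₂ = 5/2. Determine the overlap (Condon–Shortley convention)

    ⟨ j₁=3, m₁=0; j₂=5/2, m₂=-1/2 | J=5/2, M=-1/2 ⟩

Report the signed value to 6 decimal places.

√[6·3!3!2!/9! · 3!3!2!3!2!3!] = √(216/35)
  +(−1)^0/∏(0,3,3,2,0,0)! = 1/72  (running 1/72)
  +(−1)^1/∏(1,2,2,1,1,1)! = -1/4  (running -17/72)
  +(−1)^2/∏(2,1,1,0,2,2)! = 1/8  (running -1/9)
⟨..|..⟩ = √(216/35)·(-1/9) = -0.276026

-0.276026  (= −√(8/105))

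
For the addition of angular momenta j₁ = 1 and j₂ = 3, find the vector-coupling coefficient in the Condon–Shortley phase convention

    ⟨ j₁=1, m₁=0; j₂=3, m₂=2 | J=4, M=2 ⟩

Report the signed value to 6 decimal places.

triangle: 0!*2!*6!/9! = 1440/362880
(j±m)!: 1!*1!*5!*1!*6!*2! = 172800
prefactor² = (2J+1)*Δ*N² = 43200/7
  k=0: +1/(0!*0!*1!*5!*1!*1!) = 1/120
Σ = 1/120  ⇒  CG² = 43200/7*1/120² = 3/7
CG = +√(3/7) = +0.654654

+0.654654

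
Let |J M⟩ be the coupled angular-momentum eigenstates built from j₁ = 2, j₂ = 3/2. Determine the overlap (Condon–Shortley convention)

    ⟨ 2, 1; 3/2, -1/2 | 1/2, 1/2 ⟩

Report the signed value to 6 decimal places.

−√(3/10) ≈ -0.547723

√[2·3!1!0!/5! · 3!1!1!2!1!0!] = √(6/5)
  +(−1)^1/∏(1,2,0,0,1,0)! = -1/2  (running -1/2)
⟨..|..⟩ = √(6/5)·(-1/2) = -0.547723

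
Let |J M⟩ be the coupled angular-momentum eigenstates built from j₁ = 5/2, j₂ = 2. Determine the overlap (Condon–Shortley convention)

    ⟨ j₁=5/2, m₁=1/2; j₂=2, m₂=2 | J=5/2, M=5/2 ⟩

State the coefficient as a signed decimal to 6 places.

triangle: 2!·3!·2!/8! = 24/40320
(j±m)!: 3!·2!·4!·0!·5!·0! = 34560
prefactor² = (2J+1)·Δ·N² = 864/7
  k=2: +1/(2!·0!·0!·2!·3!·0!) = 1/24
Σ = 1/24  ⇒  CG² = 864/7·1/24² = 3/14
CG = +√(3/14) = +0.462910

+0.462910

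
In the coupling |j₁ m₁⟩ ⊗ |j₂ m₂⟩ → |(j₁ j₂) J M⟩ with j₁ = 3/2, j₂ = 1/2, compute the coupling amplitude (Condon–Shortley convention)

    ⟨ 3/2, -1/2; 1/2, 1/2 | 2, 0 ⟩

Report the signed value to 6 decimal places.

+√(1/2) = +0.707107

j₁+j₂−J=0  J+j₁−j₂=3  J−j₁+j₂=1  j₁+j₂+J+1=5
(j₁±m₁, j₂±m₂, J±M) = (1,2,1,0,2,2)
P² = 2
sum k=0..0:
  [0] +1/2 = 1/2
S = 1/2
C² = P²·S² = 1/2 ; C = +0.707107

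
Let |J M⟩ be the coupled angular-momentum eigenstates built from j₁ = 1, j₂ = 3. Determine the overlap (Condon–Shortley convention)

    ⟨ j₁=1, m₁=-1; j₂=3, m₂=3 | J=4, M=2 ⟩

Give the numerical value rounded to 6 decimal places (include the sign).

+√(1/28) ≈ +0.188982

triangle: 0!×2!×6!/9! = 1440/362880
(j±m)!: 0!×2!×6!×0!×6!×2! = 2073600
prefactor² = (2J+1)×Δ×N² = 518400/7
  k=0: +1/(0!×0!×2!×6!×0!×0!) = 1/1440
Σ = 1/1440  ⇒  CG² = 518400/7×1/1440² = 1/28
CG = +√(1/28) = +0.188982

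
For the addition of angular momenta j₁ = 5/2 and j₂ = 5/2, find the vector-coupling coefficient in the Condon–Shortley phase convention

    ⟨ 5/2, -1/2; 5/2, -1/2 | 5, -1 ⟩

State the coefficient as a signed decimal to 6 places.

triangle: 0!×5!×5!/11! = 14400/39916800
(j±m)!: 2!×3!×2!×3!×4!×6! = 2488320
prefactor² = (2J+1)×Δ×N² = 69120/7
  k=0: +1/(0!×0!×3!×2!×2!×3!) = 1/144
Σ = 1/144  ⇒  CG² = 69120/7×1/144² = 10/21
CG = +√(10/21) = +0.690066

+√(10/21) = +0.690066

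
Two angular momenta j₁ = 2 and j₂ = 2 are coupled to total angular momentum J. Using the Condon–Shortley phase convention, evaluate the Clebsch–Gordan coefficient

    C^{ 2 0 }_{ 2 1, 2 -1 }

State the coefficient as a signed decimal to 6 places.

√[5·2!2!2!/7! · 3!1!1!3!2!2!] = √(8/7)
  +(−1)^0/∏(0,2,1,1,1,1)! = 1/2  (running 1/2)
  +(−1)^1/∏(1,1,0,0,2,2)! = -1/4  (running 1/4)
⟨..|..⟩ = √(8/7)·(1/4) = +0.267261

+√(1/14) ≈ +0.267261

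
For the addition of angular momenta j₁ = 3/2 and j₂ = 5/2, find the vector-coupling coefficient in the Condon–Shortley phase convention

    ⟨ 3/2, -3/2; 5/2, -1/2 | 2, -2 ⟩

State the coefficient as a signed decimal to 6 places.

√[5·2!1!3!/7! · 0!3!2!3!0!4!] = √(144/7)
  +(−1)^2/∏(2,0,1,0,0,3)! = 1/12  (running 1/12)
⟨..|..⟩ = √(144/7)·(1/12) = +0.377964

+√(1/7) = +0.377964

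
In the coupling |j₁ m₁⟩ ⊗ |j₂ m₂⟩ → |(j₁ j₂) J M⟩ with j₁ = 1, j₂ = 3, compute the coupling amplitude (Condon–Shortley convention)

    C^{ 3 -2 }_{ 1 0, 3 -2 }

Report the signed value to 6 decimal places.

triangle: 1!·1!·5!/8! = 120/40320
(j±m)!: 1!·1!·1!·5!·1!·5! = 14400
prefactor² = (2J+1)·Δ·N² = 300
  k=0: +1/(0!·1!·1!·1!·0!·4!) = 1/24
  k=1: −1/(1!·0!·0!·0!·1!·5!) = -1/120
Σ = 1/30  ⇒  CG² = 300·1/30² = 1/3
CG = +√(1/3) = +0.577350

+√(1/3) = +0.577350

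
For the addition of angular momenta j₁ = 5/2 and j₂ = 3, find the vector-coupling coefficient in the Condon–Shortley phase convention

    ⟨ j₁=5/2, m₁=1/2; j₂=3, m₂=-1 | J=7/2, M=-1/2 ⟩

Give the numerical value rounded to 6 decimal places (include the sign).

j₁+j₂−J=2  J+j₁−j₂=3  J−j₁+j₂=4  j₁+j₂+J+1=10
(j₁±m₁, j₂±m₂, J±M) = (3,2,2,4,3,4)
P² = 9216/175
sum k=0..2:
  [0] +1/16 = 1/16
  [1] −1/12 = -1/12
  [2] +1/288 = 1/288
S = -5/288
C² = P²·S² = 1/63 ; C = -0.125988

−√(1/63) = -0.125988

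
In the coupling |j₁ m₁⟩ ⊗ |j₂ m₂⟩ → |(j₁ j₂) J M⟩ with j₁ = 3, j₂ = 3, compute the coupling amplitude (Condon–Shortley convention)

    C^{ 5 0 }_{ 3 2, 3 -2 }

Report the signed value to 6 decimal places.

+0.436436  (= +√(4/21))

√[11·1!5!5!/12! · 5!1!1!5!5!5!] = √(480000/7)
  +(−1)^0/∏(0,1,1,1,4,4)! = 1/576  (running 1/576)
  +(−1)^1/∏(1,0,0,0,5,5)! = -1/14400  (running 1/600)
⟨..|..⟩ = √(480000/7)·(1/600) = +0.436436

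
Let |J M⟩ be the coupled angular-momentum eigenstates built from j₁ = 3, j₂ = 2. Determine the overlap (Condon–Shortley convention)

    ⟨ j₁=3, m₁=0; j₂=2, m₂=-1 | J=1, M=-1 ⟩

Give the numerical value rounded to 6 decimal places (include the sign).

j₁+j₂−J=4  J+j₁−j₂=2  J−j₁+j₂=0  j₁+j₂+J+1=7
(j₁±m₁, j₂±m₂, J±M) = (3,3,1,3,0,2)
P² = 432/35
sum k=1..1:
  [1] −1/12 = -1/12
S = -1/12
C² = P²·S² = 3/35 ; C = -0.292770

−√(3/35) ≈ -0.292770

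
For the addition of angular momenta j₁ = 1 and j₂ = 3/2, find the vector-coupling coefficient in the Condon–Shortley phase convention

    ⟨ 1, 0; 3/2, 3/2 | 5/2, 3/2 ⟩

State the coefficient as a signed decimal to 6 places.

+√(2/5) = +0.632456

j₁+j₂−J=0  J+j₁−j₂=2  J−j₁+j₂=3  j₁+j₂+J+1=6
(j₁±m₁, j₂±m₂, J±M) = (1,1,3,0,4,1)
P² = 72/5
sum k=0..0:
  [0] +1/6 = 1/6
S = 1/6
C² = P²·S² = 2/5 ; C = +0.632456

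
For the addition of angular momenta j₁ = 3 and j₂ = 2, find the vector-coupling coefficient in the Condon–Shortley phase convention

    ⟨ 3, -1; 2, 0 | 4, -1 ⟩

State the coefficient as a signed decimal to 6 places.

triangle: 1!×5!×3!/10! = 720/3628800
(j±m)!: 2!×4!×2!×2!×3!×5! = 138240
prefactor² = (2J+1)×Δ×N² = 1728/7
  k=0: +1/(0!×1!×4!×2!×1!×1!) = 1/48
  k=1: −1/(1!×0!×3!×1!×2!×2!) = -1/24
Σ = -1/48  ⇒  CG² = 1728/7×(-1/48)² = 3/28
CG = −√(3/28) = -0.327327

-0.327327  (= −√(3/28))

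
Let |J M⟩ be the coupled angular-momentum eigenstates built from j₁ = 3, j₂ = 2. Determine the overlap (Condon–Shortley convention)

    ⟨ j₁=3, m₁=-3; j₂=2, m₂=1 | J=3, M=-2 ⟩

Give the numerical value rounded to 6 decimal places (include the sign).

√[7·2!4!2!/9! · 0!6!3!1!1!5!] = √(960)
  +(−1)^2/∏(2,0,4,1,0,1)! = 1/48  (running 1/48)
⟨..|..⟩ = √(960)·(1/48) = +0.645497

+√(5/12) ≈ +0.645497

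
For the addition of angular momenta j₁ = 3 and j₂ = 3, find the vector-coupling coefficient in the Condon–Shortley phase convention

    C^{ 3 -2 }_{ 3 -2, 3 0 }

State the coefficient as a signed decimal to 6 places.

√[7·3!3!3!/10! · 1!5!3!3!1!5!] = √(216)
  +(−1)^2/∏(2,1,3,1,0,2)! = 1/24  (running 1/24)
  +(−1)^3/∏(3,0,2,0,1,3)! = -1/72  (running 1/36)
⟨..|..⟩ = √(216)·(1/36) = +0.408248

+√(1/6) ≈ +0.408248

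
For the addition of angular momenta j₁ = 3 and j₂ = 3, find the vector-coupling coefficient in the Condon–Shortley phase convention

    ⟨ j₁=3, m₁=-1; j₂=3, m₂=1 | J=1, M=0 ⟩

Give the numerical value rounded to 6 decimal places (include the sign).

−√(1/28) ≈ -0.188982

√[3·5!1!1!/8! · 2!4!4!2!1!1!] = √(144/7)
  +(−1)^3/∏(3,2,1,1,0,0)! = -1/12  (running -1/12)
  +(−1)^4/∏(4,1,0,0,1,1)! = 1/24  (running -1/24)
⟨..|..⟩ = √(144/7)·(-1/24) = -0.188982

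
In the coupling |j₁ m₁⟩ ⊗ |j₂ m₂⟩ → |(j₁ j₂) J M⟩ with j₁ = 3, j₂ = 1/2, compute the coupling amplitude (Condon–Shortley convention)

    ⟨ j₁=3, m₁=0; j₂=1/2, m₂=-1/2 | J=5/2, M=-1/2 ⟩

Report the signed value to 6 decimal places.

triangle: 1!*5!*0!/7! = 120/5040
(j±m)!: 3!*3!*0!*1!*2!*3! = 432
prefactor² = (2J+1)*Δ*N² = 432/7
  k=0: +1/(0!*1!*3!*0!*2!*0!) = 1/12
Σ = 1/12  ⇒  CG² = 432/7*1/12² = 3/7
CG = +√(3/7) = +0.654654

+0.654654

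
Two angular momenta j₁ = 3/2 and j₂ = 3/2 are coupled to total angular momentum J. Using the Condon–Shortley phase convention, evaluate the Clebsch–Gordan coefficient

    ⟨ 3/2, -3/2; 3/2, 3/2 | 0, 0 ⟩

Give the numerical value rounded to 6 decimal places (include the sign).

j₁+j₂−J=3  J+j₁−j₂=0  J−j₁+j₂=0  j₁+j₂+J+1=4
(j₁±m₁, j₂±m₂, J±M) = (0,3,3,0,0,0)
P² = 9
sum k=3..3:
  [3] −1/6 = -1/6
S = -1/6
C² = P²·S² = 1/4 ; C = -0.500000

-0.500000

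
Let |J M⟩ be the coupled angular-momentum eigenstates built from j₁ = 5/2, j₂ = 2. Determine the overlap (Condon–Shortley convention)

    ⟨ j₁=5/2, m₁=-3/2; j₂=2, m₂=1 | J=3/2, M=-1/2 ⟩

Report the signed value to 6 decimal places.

+√(2/105) ≈ +0.138013

j₁+j₂−J=3  J+j₁−j₂=2  J−j₁+j₂=1  j₁+j₂+J+1=7
(j₁±m₁, j₂±m₂, J±M) = (1,4,3,1,1,2)
P² = 96/35
sum k=2..3:
  [2] +1/4 = 1/4
  [3] −1/6 = -1/6
S = 1/12
C² = P²·S² = 2/105 ; C = +0.138013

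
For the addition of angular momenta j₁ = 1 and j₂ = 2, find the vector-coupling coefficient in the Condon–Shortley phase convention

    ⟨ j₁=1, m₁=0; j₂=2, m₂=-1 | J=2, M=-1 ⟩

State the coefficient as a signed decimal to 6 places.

triangle: 1!·1!·3!/6! = 6/720
(j±m)!: 1!·1!·1!·3!·1!·3! = 36
prefactor² = (2J+1)·Δ·N² = 3/2
  k=0: +1/(0!·1!·1!·1!·0!·2!) = 1/2
  k=1: −1/(1!·0!·0!·0!·1!·3!) = -1/6
Σ = 1/3  ⇒  CG² = 3/2·1/3² = 1/6
CG = +√(1/6) = +0.408248

+0.408248  (= +√(1/6))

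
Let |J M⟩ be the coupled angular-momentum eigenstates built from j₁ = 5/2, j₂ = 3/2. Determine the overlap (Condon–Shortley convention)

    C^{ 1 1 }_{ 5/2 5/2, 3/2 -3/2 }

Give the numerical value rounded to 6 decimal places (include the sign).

+0.707107  (= +√(1/2))

√[3·3!2!0!/6! · 5!0!0!3!2!0!] = √(72)
  +(−1)^0/∏(0,3,0,0,2,0)! = 1/12  (running 1/12)
⟨..|..⟩ = √(72)·(1/12) = +0.707107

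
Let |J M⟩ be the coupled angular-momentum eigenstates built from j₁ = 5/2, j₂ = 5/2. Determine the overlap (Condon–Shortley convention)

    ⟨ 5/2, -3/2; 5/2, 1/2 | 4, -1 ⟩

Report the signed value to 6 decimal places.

-0.597614

triangle: 1!·4!·4!/10! = 576/3628800
(j±m)!: 1!·4!·3!·2!·3!·5! = 207360
prefactor² = (2J+1)·Δ·N² = 10368/35
  k=0: +1/(0!·1!·4!·3!·0!·1!) = 1/144
  k=1: −1/(1!·0!·3!·2!·1!·2!) = -1/24
Σ = -5/144  ⇒  CG² = 10368/35·(-5/144)² = 5/14
CG = −√(5/14) = -0.597614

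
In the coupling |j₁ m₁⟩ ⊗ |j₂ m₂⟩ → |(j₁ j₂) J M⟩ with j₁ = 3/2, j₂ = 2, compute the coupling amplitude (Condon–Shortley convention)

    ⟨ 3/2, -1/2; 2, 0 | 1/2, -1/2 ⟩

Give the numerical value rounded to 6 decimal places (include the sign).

+0.447214  (= +√(1/5))

√[2·3!0!1!/5! · 1!2!2!2!0!1!] = √(4/5)
  +(−1)^2/∏(2,1,0,0,0,1)! = 1/2  (running 1/2)
⟨..|..⟩ = √(4/5)·(1/2) = +0.447214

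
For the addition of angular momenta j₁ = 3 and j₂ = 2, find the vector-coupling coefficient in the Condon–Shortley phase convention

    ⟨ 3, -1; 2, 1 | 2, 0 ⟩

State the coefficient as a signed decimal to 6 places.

+√(1/7) ≈ +0.377964

j₁+j₂−J=3  J+j₁−j₂=3  J−j₁+j₂=1  j₁+j₂+J+1=8
(j₁±m₁, j₂±m₂, J±M) = (2,4,3,1,2,2)
P² = 36/7
sum k=2..3:
  [2] +1/4 = 1/4
  [3] −1/12 = -1/12
S = 1/6
C² = P²·S² = 1/7 ; C = +0.377964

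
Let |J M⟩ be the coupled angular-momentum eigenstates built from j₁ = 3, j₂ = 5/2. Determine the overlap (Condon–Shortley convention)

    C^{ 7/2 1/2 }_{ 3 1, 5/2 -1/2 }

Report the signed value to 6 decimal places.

triangle: 2!×4!×3!/10! = 288/3628800
(j±m)!: 4!×2!×2!×3!×4!×3! = 82944
prefactor² = (2J+1)×Δ×N² = 9216/175
  k=0: +1/(0!×2!×2!×2!×2!×1!) = 1/16
  k=1: −1/(1!×1!×1!×1!×3!×2!) = -1/12
  k=2: +1/(2!×0!×0!×0!×4!×3!) = 1/288
Σ = -5/288  ⇒  CG² = 9216/175×(-5/288)² = 1/63
CG = −√(1/63) = -0.125988

−√(1/63) = -0.125988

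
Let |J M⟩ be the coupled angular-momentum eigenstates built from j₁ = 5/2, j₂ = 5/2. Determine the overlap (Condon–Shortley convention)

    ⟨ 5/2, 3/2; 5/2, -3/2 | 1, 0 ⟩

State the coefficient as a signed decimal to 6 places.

-0.358569  (= −√(9/70))

j₁+j₂−J=4  J+j₁−j₂=1  J−j₁+j₂=1  j₁+j₂+J+1=7
(j₁±m₁, j₂±m₂, J±M) = (4,1,1,4,1,1)
P² = 288/35
sum k=0..1:
  [0] +1/24 = 1/24
  [1] −1/6 = -1/6
S = -1/8
C² = P²·S² = 9/70 ; C = -0.358569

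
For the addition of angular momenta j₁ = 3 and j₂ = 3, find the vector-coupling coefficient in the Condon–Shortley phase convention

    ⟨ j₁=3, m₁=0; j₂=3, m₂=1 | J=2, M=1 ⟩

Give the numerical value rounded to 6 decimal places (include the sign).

√[5·4!2!2!/9! · 3!3!4!2!3!1!] = √(96/7)
  +(−1)^2/∏(2,2,1,2,1,0)! = 1/8  (running 1/8)
  +(−1)^3/∏(3,1,0,1,2,1)! = -1/12  (running 1/24)
⟨..|..⟩ = √(96/7)·(1/24) = +0.154303

+√(1/42) ≈ +0.154303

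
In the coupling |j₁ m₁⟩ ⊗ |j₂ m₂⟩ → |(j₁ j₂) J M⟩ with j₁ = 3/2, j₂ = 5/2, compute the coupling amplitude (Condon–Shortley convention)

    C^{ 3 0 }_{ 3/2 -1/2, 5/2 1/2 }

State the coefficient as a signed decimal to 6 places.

triangle: 1!×2!×4!/8! = 48/40320
(j±m)!: 1!×2!×3!×2!×3!×3! = 864
prefactor² = (2J+1)×Δ×N² = 36/5
  k=0: +1/(0!×1!×2!×3!×0!×1!) = 1/12
  k=1: −1/(1!×0!×1!×2!×1!×2!) = -1/4
Σ = -1/6  ⇒  CG² = 36/5×(-1/6)² = 1/5
CG = −√(1/5) = -0.447214

−√(1/5) = -0.447214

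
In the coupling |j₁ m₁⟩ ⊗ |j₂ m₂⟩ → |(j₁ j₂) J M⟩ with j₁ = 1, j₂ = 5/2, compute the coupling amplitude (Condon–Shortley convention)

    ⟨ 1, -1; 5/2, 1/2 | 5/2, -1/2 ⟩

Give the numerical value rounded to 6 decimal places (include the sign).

−√(18/35) ≈ -0.717137

triangle: 1!×1!×4!/7! = 24/5040
(j±m)!: 0!×2!×3!×2!×2!×3! = 288
prefactor² = (2J+1)×Δ×N² = 288/35
  k=1: −1/(1!×0!×1!×2!×0!×2!) = -1/4
Σ = -1/4  ⇒  CG² = 288/35×(-1/4)² = 18/35
CG = −√(18/35) = -0.717137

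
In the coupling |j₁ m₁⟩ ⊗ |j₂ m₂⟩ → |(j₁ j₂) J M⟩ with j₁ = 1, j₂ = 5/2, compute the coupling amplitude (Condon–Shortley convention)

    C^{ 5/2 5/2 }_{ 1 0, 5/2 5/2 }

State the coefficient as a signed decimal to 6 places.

√[6·1!1!4!/7! · 1!1!5!0!5!0!] = √(2880/7)
  +(−1)^1/∏(1,0,0,4,1,0)! = -1/24  (running -1/24)
⟨..|..⟩ = √(2880/7)·(-1/24) = -0.845154

−√(5/7) = -0.845154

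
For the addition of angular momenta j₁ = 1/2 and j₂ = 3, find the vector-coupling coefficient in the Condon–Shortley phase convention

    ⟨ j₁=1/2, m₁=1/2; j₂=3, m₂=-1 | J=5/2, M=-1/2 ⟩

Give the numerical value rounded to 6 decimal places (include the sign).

j₁+j₂−J=1  J+j₁−j₂=0  J−j₁+j₂=5  j₁+j₂+J+1=7
(j₁±m₁, j₂±m₂, J±M) = (1,0,2,4,2,3)
P² = 576/7
sum k=0..0:
  [0] +1/12 = 1/12
S = 1/12
C² = P²·S² = 4/7 ; C = +0.755929

+√(4/7) ≈ +0.755929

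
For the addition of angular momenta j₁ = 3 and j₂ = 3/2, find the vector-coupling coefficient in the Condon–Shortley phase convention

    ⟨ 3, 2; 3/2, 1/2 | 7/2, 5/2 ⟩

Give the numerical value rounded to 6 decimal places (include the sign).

+√(1/7) = +0.377964

j₁+j₂−J=1  J+j₁−j₂=5  J−j₁+j₂=2  j₁+j₂+J+1=9
(j₁±m₁, j₂±m₂, J±M) = (5,1,2,1,6,1)
P² = 6400/7
sum k=0..1:
  [0] +1/48 = 1/48
  [1] −1/120 = -1/120
S = 1/80
C² = P²·S² = 1/7 ; C = +0.377964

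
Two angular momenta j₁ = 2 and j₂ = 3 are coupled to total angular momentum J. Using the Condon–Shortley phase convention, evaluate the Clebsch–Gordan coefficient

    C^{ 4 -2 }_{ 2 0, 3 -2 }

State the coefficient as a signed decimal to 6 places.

triangle: 1!×3!×5!/10! = 720/3628800
(j±m)!: 2!×2!×1!×5!×2!×6! = 691200
prefactor² = (2J+1)×Δ×N² = 8640/7
  k=0: +1/(0!×1!×2!×1!×1!×4!) = 1/48
  k=1: −1/(1!×0!×1!×0!×2!×5!) = -1/240
Σ = 1/60  ⇒  CG² = 8640/7×1/60² = 12/35
CG = +√(12/35) = +0.585540

+0.585540  (= +√(12/35))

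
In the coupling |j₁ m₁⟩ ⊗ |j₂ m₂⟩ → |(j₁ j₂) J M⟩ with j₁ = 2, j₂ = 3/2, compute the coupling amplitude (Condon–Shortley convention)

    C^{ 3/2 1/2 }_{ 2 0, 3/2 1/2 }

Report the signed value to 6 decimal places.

-0.447214  (= −√(1/5))

√[4·2!2!1!/6! · 2!2!2!1!2!1!] = √(16/45)
  +(−1)^1/∏(1,1,1,1,1,0)! = -1  (running -1)
  +(−1)^2/∏(2,0,0,0,2,1)! = 1/4  (running -3/4)
⟨..|..⟩ = √(16/45)·(-3/4) = -0.447214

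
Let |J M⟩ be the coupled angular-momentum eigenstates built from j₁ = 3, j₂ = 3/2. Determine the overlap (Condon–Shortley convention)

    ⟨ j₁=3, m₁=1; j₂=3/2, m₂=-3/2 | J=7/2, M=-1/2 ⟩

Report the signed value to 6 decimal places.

+√(8/21) = +0.617213

triangle: 1!×5!×2!/9! = 240/362880
(j±m)!: 4!×2!×0!×3!×3!×4! = 41472
prefactor² = (2J+1)×Δ×N² = 1536/7
  k=0: +1/(0!×1!×2!×0!×3!×2!) = 1/24
Σ = 1/24  ⇒  CG² = 1536/7×1/24² = 8/21
CG = +√(8/21) = +0.617213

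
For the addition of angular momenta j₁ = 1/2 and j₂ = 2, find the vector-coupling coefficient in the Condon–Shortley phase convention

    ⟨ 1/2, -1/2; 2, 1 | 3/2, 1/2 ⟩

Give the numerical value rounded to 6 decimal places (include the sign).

-0.774597

j₁+j₂−J=1  J+j₁−j₂=0  J−j₁+j₂=3  j₁+j₂+J+1=5
(j₁±m₁, j₂±m₂, J±M) = (0,1,3,1,2,1)
P² = 12/5
sum k=1..1:
  [1] −1/2 = -1/2
S = -1/2
C² = P²·S² = 3/5 ; C = -0.774597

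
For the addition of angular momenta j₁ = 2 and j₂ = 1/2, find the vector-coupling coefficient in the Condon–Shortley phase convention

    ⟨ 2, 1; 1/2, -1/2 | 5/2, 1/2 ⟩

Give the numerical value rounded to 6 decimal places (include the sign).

√[6·0!4!1!/6! · 3!1!0!1!3!2!] = √(72/5)
  +(−1)^0/∏(0,0,1,0,3,1)! = 1/6  (running 1/6)
⟨..|..⟩ = √(72/5)·(1/6) = +0.632456

+0.632456  (= +√(2/5))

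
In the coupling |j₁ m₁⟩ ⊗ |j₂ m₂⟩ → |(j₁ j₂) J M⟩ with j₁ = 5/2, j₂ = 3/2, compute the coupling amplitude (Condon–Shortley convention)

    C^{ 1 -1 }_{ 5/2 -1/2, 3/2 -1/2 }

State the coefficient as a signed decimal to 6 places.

j₁+j₂−J=3  J+j₁−j₂=2  J−j₁+j₂=0  j₁+j₂+J+1=6
(j₁±m₁, j₂±m₂, J±M) = (2,3,1,2,0,2)
P² = 12/5
sum k=1..1:
  [1] −1/4 = -1/4
S = -1/4
C² = P²·S² = 3/20 ; C = -0.387298

−√(3/20) ≈ -0.387298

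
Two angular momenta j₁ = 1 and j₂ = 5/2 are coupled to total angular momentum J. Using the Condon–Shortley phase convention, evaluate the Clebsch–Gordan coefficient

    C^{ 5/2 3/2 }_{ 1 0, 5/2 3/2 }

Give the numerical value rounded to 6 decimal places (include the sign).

√[6·1!1!4!/7! · 1!1!4!1!4!1!] = √(576/35)
  +(−1)^0/∏(0,1,1,4,0,0)! = 1/24  (running 1/24)
  +(−1)^1/∏(1,0,0,3,1,1)! = -1/6  (running -1/8)
⟨..|..⟩ = √(576/35)·(-1/8) = -0.507093

−√(9/35) = -0.507093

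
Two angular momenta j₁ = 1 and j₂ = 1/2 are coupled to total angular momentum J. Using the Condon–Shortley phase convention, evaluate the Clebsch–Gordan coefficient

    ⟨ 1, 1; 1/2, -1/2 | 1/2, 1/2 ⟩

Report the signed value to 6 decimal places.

j₁+j₂−J=1  J+j₁−j₂=1  J−j₁+j₂=0  j₁+j₂+J+1=3
(j₁±m₁, j₂±m₂, J±M) = (2,0,0,1,1,0)
P² = 2/3
sum k=0..0:
  [0] +1/1 = 1
S = 1
C² = P²·S² = 2/3 ; C = +0.816497

+√(2/3) ≈ +0.816497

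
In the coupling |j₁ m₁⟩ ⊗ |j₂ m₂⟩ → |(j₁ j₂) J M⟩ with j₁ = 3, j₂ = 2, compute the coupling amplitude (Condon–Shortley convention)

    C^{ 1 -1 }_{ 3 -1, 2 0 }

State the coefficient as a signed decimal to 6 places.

triangle: 4!*2!*0!/7! = 48/5040
(j±m)!: 2!*4!*2!*2!*0!*2! = 384
prefactor² = (2J+1)*Δ*N² = 384/35
  k=2: +1/(2!*2!*2!*0!*0!*0!) = 1/8
Σ = 1/8  ⇒  CG² = 384/35*1/8² = 6/35
CG = +√(6/35) = +0.414039

+√(6/35) ≈ +0.414039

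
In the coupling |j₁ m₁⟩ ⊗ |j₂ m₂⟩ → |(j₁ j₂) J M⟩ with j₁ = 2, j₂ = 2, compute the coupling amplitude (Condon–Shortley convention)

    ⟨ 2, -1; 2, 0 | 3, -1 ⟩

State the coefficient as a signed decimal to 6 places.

−√(1/5) ≈ -0.447214

triangle: 1!·3!·3!/8! = 36/40320
(j±m)!: 1!·3!·2!·2!·2!·4! = 1152
prefactor² = (2J+1)·Δ·N² = 36/5
  k=0: +1/(0!·1!·3!·2!·0!·1!) = 1/12
  k=1: −1/(1!·0!·2!·1!·1!·2!) = -1/4
Σ = -1/6  ⇒  CG² = 36/5·(-1/6)² = 1/5
CG = −√(1/5) = -0.447214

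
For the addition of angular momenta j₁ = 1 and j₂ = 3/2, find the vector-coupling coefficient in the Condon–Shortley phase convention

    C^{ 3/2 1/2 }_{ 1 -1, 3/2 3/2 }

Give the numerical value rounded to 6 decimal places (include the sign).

−√(2/5) = -0.632456

j₁+j₂−J=1  J+j₁−j₂=1  J−j₁+j₂=2  j₁+j₂+J+1=5
(j₁±m₁, j₂±m₂, J±M) = (0,2,3,0,2,1)
P² = 8/5
sum k=1..1:
  [1] −1/2 = -1/2
S = -1/2
C² = P²·S² = 2/5 ; C = -0.632456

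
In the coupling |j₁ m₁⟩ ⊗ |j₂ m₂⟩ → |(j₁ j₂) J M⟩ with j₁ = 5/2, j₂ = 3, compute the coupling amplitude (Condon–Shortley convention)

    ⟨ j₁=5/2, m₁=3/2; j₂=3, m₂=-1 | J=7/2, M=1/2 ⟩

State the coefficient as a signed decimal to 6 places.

+0.356348  (= +√(8/63))

j₁+j₂−J=2  J+j₁−j₂=3  J−j₁+j₂=4  j₁+j₂+J+1=10
(j₁±m₁, j₂±m₂, J±M) = (4,1,2,4,4,3)
P² = 18432/175
sum k=0..1:
  [0] +1/16 = 1/16
  [1] −1/36 = -1/36
S = 5/144
C² = P²·S² = 8/63 ; C = +0.356348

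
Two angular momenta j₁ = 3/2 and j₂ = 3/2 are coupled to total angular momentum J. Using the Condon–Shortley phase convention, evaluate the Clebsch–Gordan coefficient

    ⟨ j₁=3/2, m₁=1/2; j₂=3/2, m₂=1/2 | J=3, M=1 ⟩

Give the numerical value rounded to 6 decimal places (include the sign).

j₁+j₂−J=0  J+j₁−j₂=3  J−j₁+j₂=3  j₁+j₂+J+1=7
(j₁±m₁, j₂±m₂, J±M) = (2,1,2,1,4,2)
P² = 48/5
sum k=0..0:
  [0] +1/4 = 1/4
S = 1/4
C² = P²·S² = 3/5 ; C = +0.774597

+√(3/5) ≈ +0.774597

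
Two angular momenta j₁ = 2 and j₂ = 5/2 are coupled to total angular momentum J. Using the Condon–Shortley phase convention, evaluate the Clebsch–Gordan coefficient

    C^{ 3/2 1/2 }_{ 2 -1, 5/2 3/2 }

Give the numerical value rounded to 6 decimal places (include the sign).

√[4·3!1!2!/7! · 1!3!4!1!2!1!] = √(96/35)
  +(−1)^2/∏(2,1,1,2,0,0)! = 1/4  (running 1/4)
  +(−1)^3/∏(3,0,0,1,1,1)! = -1/6  (running 1/12)
⟨..|..⟩ = √(96/35)·(1/12) = +0.138013

+0.138013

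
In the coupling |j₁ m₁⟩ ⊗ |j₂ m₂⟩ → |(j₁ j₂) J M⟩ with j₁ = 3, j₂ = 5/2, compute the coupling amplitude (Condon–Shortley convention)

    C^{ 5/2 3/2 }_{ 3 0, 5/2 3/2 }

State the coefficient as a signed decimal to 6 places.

j₁+j₂−J=3  J+j₁−j₂=3  J−j₁+j₂=2  j₁+j₂+J+1=9
(j₁±m₁, j₂±m₂, J±M) = (3,3,4,1,4,1)
P² = 864/35
sum k=2..3:
  [2] +1/8 = 1/8
  [3] −1/36 = -1/36
S = 7/72
C² = P²·S² = 7/30 ; C = +0.483046

+0.483046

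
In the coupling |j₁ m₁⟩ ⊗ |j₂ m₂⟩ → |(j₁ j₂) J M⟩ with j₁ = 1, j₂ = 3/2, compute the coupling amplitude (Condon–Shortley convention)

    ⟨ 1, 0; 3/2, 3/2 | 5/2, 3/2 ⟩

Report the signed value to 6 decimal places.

+√(2/5) = +0.632456

j₁+j₂−J=0  J+j₁−j₂=2  J−j₁+j₂=3  j₁+j₂+J+1=6
(j₁±m₁, j₂±m₂, J±M) = (1,1,3,0,4,1)
P² = 72/5
sum k=0..0:
  [0] +1/6 = 1/6
S = 1/6
C² = P²·S² = 2/5 ; C = +0.632456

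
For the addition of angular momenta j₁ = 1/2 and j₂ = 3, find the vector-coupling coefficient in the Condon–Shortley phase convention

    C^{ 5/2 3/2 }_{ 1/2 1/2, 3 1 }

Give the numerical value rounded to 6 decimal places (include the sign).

+0.534522

√[6·1!0!5!/7! · 1!0!4!2!4!1!] = √(1152/7)
  +(−1)^0/∏(0,1,0,4,0,1)! = 1/24  (running 1/24)
⟨..|..⟩ = √(1152/7)·(1/24) = +0.534522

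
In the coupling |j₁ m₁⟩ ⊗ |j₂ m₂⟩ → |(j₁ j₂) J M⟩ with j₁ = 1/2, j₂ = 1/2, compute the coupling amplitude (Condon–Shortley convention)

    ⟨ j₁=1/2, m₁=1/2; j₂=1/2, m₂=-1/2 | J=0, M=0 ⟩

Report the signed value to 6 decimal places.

+√(1/2) ≈ +0.707107

triangle: 1!*0!*0!/2! = 1/2
(j±m)!: 1!*0!*0!*1!*0!*0! = 1
prefactor² = (2J+1)*Δ*N² = 1/2
  k=0: +1/(0!*1!*0!*0!*0!*0!) = 1
Σ = 1  ⇒  CG² = 1/2*1² = 1/2
CG = +√(1/2) = +0.707107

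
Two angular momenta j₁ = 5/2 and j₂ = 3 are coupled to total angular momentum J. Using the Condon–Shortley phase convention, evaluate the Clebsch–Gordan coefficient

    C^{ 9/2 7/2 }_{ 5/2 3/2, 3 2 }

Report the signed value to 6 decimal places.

√[10·1!4!5!/11! · 4!1!5!1!8!1!] = √(921600/11)
  +(−1)^0/∏(0,1,1,5,3,0)! = 1/720  (running 1/720)
  +(−1)^1/∏(1,0,0,4,4,1)! = -1/576  (running -1/2880)
⟨..|..⟩ = √(921600/11)·(-1/2880) = -0.100504

−√(1/99) = -0.100504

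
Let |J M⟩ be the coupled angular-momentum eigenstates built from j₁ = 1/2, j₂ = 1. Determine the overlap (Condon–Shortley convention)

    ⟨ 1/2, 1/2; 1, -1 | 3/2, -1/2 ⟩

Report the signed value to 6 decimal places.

triangle: 0!×1!×2!/4! = 2/24
(j±m)!: 1!×0!×0!×2!×1!×2! = 4
prefactor² = (2J+1)×Δ×N² = 4/3
  k=0: +1/(0!×0!×0!×0!×1!×2!) = 1/2
Σ = 1/2  ⇒  CG² = 4/3×1/2² = 1/3
CG = +√(1/3) = +0.577350

+0.577350  (= +√(1/3))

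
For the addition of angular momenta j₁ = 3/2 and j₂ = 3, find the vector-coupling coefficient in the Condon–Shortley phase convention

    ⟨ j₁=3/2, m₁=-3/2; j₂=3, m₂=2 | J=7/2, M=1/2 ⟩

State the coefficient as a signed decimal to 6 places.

−√(5/21) = -0.487950

√[8·1!2!5!/9! · 0!3!5!1!4!3!] = √(3840/7)
  +(−1)^1/∏(1,0,2,4,0,1)! = -1/48  (running -1/48)
⟨..|..⟩ = √(3840/7)·(-1/48) = -0.487950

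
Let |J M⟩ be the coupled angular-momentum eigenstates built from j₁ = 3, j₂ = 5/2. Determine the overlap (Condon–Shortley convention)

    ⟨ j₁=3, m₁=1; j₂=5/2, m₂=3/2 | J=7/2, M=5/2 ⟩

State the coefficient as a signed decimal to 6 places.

√[8·2!4!3!/10! · 4!2!4!1!6!1!] = √(18432/35)
  +(−1)^1/∏(1,1,1,3,3,0)! = -1/36  (running -1/36)
  +(−1)^2/∏(2,0,0,2,4,1)! = 1/96  (running -5/288)
⟨..|..⟩ = √(18432/35)·(-5/288) = -0.398410

-0.398410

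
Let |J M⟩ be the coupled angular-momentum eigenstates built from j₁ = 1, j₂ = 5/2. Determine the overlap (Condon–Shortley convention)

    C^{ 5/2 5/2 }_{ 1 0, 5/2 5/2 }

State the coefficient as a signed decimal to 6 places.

-0.845154

triangle: 1!*1!*4!/7! = 24/5040
(j±m)!: 1!*1!*5!*0!*5!*0! = 14400
prefactor² = (2J+1)*Δ*N² = 2880/7
  k=1: −1/(1!*0!*0!*4!*1!*0!) = -1/24
Σ = -1/24  ⇒  CG² = 2880/7*(-1/24)² = 5/7
CG = −√(5/7) = -0.845154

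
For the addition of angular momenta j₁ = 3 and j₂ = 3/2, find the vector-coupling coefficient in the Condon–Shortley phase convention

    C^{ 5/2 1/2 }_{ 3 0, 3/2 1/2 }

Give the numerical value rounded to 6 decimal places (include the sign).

-0.414039  (= −√(6/35))

triangle: 2!*4!*1!/8! = 48/40320
(j±m)!: 3!*3!*2!*1!*3!*2! = 864
prefactor² = (2J+1)*Δ*N² = 216/35
  k=1: −1/(1!*1!*2!*1!*2!*0!) = -1/4
  k=2: +1/(2!*0!*1!*0!*3!*1!) = 1/12
Σ = -1/6  ⇒  CG² = 216/35*(-1/6)² = 6/35
CG = −√(6/35) = -0.414039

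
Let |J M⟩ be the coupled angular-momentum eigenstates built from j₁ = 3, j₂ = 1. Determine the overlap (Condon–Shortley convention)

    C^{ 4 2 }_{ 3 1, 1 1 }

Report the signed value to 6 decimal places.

+√(15/28) ≈ +0.731925

j₁+j₂−J=0  J+j₁−j₂=6  J−j₁+j₂=2  j₁+j₂+J+1=9
(j₁±m₁, j₂±m₂, J±M) = (4,2,2,0,6,2)
P² = 34560/7
sum k=0..0:
  [0] +1/96 = 1/96
S = 1/96
C² = P²·S² = 15/28 ; C = +0.731925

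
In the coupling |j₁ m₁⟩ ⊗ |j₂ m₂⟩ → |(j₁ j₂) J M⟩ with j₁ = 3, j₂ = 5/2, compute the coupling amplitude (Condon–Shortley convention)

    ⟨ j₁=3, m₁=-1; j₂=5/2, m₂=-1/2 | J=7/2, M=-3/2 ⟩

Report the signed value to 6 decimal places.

√[8·2!4!3!/10! · 2!4!2!3!2!5!] = √(3072/35)
  +(−1)^0/∏(0,2,4,2,0,1)! = 1/96  (running 1/96)
  +(−1)^1/∏(1,1,3,1,1,2)! = -1/12  (running -7/96)
  +(−1)^2/∏(2,0,2,0,2,3)! = 1/48  (running -5/96)
⟨..|..⟩ = √(3072/35)·(-5/96) = -0.487950

-0.487950  (= −√(5/21))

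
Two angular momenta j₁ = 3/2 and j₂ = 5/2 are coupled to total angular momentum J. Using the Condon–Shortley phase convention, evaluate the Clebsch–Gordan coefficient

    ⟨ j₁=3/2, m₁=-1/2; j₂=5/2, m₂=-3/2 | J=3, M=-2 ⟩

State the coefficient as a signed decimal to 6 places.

√[7·1!2!4!/8! · 1!2!1!4!1!5!] = √(48)
  +(−1)^0/∏(0,1,2,1,0,3)! = 1/12  (running 1/12)
  +(−1)^1/∏(1,0,1,0,1,4)! = -1/24  (running 1/24)
⟨..|..⟩ = √(48)·(1/24) = +0.288675

+0.288675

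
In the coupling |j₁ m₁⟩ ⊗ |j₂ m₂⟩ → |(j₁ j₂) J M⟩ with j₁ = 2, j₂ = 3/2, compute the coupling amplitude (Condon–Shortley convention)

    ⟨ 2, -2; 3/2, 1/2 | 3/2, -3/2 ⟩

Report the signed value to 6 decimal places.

+0.632456

√[4·2!2!1!/6! · 0!4!2!1!0!3!] = √(32/5)
  +(−1)^2/∏(2,0,2,0,0,1)! = 1/4  (running 1/4)
⟨..|..⟩ = √(32/5)·(1/4) = +0.632456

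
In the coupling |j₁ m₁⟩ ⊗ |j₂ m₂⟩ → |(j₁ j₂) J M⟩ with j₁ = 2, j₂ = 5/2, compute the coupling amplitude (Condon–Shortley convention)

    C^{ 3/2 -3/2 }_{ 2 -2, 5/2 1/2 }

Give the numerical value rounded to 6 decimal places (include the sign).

-0.338062  (= −√(4/35))

j₁+j₂−J=3  J+j₁−j₂=1  J−j₁+j₂=2  j₁+j₂+J+1=7
(j₁±m₁, j₂±m₂, J±M) = (0,4,3,2,0,3)
P² = 576/35
sum k=3..3:
  [3] −1/12 = -1/12
S = -1/12
C² = P²·S² = 4/35 ; C = -0.338062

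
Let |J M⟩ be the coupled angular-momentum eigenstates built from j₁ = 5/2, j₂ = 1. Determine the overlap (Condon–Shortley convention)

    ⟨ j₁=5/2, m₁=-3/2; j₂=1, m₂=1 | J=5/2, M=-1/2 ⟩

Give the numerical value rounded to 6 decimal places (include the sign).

−√(16/35) = -0.676123

j₁+j₂−J=1  J+j₁−j₂=4  J−j₁+j₂=1  j₁+j₂+J+1=7
(j₁±m₁, j₂±m₂, J±M) = (1,4,2,0,2,3)
P² = 576/35
sum k=1..1:
  [1] −1/6 = -1/6
S = -1/6
C² = P²·S² = 16/35 ; C = -0.676123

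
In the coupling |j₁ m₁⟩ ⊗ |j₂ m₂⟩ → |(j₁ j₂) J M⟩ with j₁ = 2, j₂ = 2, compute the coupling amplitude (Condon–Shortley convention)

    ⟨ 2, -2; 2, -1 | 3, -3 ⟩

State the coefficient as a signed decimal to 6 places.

−√(1/2) ≈ -0.707107

√[7·1!3!3!/8! · 0!4!1!3!0!6!] = √(648)
  +(−1)^1/∏(1,0,3,0,0,3)! = -1/36  (running -1/36)
⟨..|..⟩ = √(648)·(-1/36) = -0.707107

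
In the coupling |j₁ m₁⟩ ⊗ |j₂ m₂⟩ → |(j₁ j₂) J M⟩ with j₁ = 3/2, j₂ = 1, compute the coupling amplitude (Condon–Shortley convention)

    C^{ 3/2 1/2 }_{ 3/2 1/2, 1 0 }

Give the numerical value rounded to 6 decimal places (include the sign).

+0.258199  (= +√(1/15))

√[4·1!2!1!/5! · 2!1!1!1!2!1!] = √(4/15)
  +(−1)^0/∏(0,1,1,1,1,0)! = 1  (running 1)
  +(−1)^1/∏(1,0,0,0,2,1)! = -1/2  (running 1/2)
⟨..|..⟩ = √(4/15)·(1/2) = +0.258199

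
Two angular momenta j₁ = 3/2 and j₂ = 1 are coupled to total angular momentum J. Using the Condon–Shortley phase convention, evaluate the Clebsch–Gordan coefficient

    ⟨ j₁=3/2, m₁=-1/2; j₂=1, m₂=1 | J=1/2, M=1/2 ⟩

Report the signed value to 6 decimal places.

√[2·2!1!0!/4! · 1!2!2!0!1!0!] = √(2/3)
  +(−1)^2/∏(2,0,0,0,1,0)! = 1/2  (running 1/2)
⟨..|..⟩ = √(2/3)·(1/2) = +0.408248

+0.408248  (= +√(1/6))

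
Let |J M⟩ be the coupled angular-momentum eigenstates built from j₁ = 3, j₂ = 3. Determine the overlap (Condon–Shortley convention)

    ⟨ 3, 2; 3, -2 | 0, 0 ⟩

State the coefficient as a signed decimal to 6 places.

j₁+j₂−J=6  J+j₁−j₂=0  J−j₁+j₂=0  j₁+j₂+J+1=7
(j₁±m₁, j₂±m₂, J±M) = (5,1,1,5,0,0)
P² = 14400/7
sum k=1..1:
  [1] −1/120 = -1/120
S = -1/120
C² = P²·S² = 1/7 ; C = -0.377964

-0.377964  (= −√(1/7))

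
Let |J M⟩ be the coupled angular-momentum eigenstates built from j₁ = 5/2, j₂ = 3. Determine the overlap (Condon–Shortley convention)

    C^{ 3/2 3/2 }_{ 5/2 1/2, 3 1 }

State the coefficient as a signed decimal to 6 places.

triangle: 4!×1!×2!/8! = 48/40320
(j±m)!: 3!×2!×4!×2!×3!×0! = 3456
prefactor² = (2J+1)×Δ×N² = 576/35
  k=2: +1/(2!×2!×0!×2!×1!×0!) = 1/8
Σ = 1/8  ⇒  CG² = 576/35×1/8² = 9/35
CG = +√(9/35) = +0.507093

+0.507093  (= +√(9/35))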